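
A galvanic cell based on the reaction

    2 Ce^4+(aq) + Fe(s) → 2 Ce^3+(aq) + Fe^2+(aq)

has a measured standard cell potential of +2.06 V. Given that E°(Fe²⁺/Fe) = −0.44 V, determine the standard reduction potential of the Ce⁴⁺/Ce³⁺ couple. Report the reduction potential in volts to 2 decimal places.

In the reaction as written the Ce⁴⁺/Ce³⁺ couple is reduced (cathode) and Fe²⁺/Fe is oxidized (anode), so E°cell = E°(Ce⁴⁺/Ce³⁺) − E°(Fe²⁺/Fe).
E°(Ce⁴⁺/Ce³⁺) = E°cell + E°(anode) = +2.06 + (−0.44) = +1.62 V.

+1.62 V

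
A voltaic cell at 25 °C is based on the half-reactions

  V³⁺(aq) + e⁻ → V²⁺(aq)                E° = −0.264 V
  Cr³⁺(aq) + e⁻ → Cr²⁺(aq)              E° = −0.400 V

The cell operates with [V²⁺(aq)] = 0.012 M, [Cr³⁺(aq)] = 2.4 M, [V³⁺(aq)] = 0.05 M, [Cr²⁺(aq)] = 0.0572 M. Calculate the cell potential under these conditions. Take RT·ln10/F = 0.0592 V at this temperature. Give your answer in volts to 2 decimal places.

V³⁺/V²⁺ is reduced (cathode, E° = −0.264 V) and Cr³⁺/Cr²⁺ is oxidized (anode).
E°cell = E°cat − E°an = −0.264 − (−0.400) = +0.136 V; n = 1.
For the overall reaction V³⁺(aq) + Cr²⁺(aq) → V²⁺(aq) + Cr³⁺(aq), Q = ([V²⁺(aq)]·[Cr³⁺(aq)]) / ([V³⁺(aq)]·[Cr²⁺(aq)]) = 10.1, giving log Q = 1.003.
E = E° − (0.0592/n)·log Q = +0.136 − (0.0592/1)(1.003) = +0.08 V.

+0.08 V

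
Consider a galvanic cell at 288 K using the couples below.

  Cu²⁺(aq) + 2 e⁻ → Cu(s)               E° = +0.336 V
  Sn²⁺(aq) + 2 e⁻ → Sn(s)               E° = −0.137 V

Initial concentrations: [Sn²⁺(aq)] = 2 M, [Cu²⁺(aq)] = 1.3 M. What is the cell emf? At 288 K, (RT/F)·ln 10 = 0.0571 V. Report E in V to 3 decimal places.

+0.468 V

The Cu²⁺/Cu couple has the more positive E°, so it is the cathode; Sn²⁺/Sn is the anode.
The standard potential is +0.336 − (−0.137) = +0.473 V and the balanced reaction transfers n = 2 electrons.
The balanced reaction is Cu²⁺(aq) + Sn(s) → Cu(s) + Sn²⁺(aq), so Q = [Sn²⁺(aq)] / [Cu²⁺(aq)] = 1.54 and log Q = 0.187.
E = E° − (0.0571/n)·log Q = +0.473 − (0.0571/2)(0.187) = +0.468 V.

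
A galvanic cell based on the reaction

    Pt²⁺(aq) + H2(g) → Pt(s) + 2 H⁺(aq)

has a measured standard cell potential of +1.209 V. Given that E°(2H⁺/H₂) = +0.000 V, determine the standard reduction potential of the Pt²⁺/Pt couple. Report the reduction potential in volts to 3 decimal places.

+1.209 V

In the reaction as written the Pt²⁺/Pt couple is reduced (cathode) and 2H⁺/H₂ is oxidized (anode), so E°cell = E°(Pt²⁺/Pt) − E°(2H⁺/H₂).
E°(Pt²⁺/Pt) = E°cell + E°(anode) = +1.209 + (+0.000) = +1.209 V.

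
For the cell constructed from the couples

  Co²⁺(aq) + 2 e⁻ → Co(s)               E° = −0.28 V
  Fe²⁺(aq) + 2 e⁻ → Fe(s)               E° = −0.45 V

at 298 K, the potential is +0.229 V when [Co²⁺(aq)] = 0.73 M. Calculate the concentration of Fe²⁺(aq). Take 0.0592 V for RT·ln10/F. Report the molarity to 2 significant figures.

0.0074 M

With Co²⁺/Co at the cathode and Fe²⁺/Fe at the anode, E°cell = −0.28 − (−0.45) = +0.17 V (n = 2).
Rearranging E = E° − (0.0592/n)·log Q gives log Q = 2(+0.17 − (+0.229))/0.0592 = −1.993.
Balancing electrons gives Co²⁺(aq) + Fe(s) → Co(s) + Fe²⁺(aq); thus Q = [Fe²⁺(aq)] / [Co²⁺(aq)].
Substituting the known concentrations and solving, log [Fe²⁺(aq)] = −2.130 and [Fe²⁺(aq)] = 0.0074 M.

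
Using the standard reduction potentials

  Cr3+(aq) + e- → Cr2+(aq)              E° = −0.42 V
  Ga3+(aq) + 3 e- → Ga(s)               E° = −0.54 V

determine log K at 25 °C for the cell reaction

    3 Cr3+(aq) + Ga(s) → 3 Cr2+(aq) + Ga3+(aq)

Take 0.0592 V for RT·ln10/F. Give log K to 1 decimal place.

The Cr³⁺/Cr²⁺ couple is reduced (cathode); E°cell = −0.42 − (−0.54) = +0.12 V with n = 3.
At equilibrium E = 0, so log K = nE°cell / 0.0592 = (3)(+0.12) / 0.0592 = 6.1.

log K = 6.1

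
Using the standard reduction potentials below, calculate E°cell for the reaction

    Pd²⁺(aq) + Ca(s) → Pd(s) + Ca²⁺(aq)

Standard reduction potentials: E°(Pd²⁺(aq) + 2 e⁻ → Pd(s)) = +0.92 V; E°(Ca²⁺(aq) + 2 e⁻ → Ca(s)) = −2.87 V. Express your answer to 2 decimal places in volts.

Pd²⁺(aq) gains electrons, so the Pd²⁺/Pd couple is the cathode; the Ca²⁺/Ca couple is the anode.
E°cell = E°(cathode) − E°(anode) = +0.92 − (−2.87) = +3.79 V.

+3.79 V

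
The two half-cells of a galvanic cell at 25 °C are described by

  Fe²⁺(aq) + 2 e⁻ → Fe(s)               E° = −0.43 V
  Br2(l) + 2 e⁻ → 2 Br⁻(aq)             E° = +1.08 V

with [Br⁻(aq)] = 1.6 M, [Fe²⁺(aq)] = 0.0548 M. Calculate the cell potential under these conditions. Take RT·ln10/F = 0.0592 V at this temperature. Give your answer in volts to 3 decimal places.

The Br₂/Br⁻ couple has the more positive E°, so it is the cathode; Fe²⁺/Fe is the anode.
The standard potential is +1.08 − (−0.43) = +1.51 V and the balanced reaction transfers n = 2 electrons.
Balancing gives Br2(l) + Fe(s) → 2 Br⁻(aq) + Fe²⁺(aq); hence Q = [Br⁻(aq)]^2·[Fe²⁺(aq)] = 0.14 (log Q = −0.853).
By the Nernst equation, E = +1.51 − (0.0592/2)·(−0.853) = +1.535 V.

+1.535 V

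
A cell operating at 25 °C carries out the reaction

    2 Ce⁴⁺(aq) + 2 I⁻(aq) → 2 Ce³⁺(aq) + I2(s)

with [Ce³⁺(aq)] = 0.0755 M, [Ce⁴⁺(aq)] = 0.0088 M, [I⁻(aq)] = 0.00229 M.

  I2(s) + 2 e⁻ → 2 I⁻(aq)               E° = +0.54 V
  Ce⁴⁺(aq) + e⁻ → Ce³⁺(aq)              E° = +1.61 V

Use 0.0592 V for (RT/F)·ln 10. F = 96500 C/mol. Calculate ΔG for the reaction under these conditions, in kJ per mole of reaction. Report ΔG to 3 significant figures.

The standard cell potential is +1.61 − (+0.54) = +1.07 V, with n = 2 electrons in the balanced equation.
Here Q = [Ce³⁺(aq)]^2 / ([Ce⁴⁺(aq)]^2·[I⁻(aq)]^2) = 1.4×10^7 (log Q = 7.147), giving E = +1.07 − (0.0592/2)·(7.147) = +0.8584 V.
Then ΔG = −nFE = −2 × 96500 × +0.8584 J/mol = −166 kJ/mol.

−166 kJ/mol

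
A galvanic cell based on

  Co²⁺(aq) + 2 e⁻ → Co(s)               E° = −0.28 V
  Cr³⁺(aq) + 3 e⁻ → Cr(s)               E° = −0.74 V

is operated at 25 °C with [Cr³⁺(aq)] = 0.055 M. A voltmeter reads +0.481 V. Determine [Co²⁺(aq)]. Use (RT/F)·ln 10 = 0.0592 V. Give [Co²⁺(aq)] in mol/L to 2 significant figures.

Co²⁺/Co is the cathode (higher E°); E°cell = −0.28 − (−0.74) = +0.46 V with n = 6.
From the Nernst equation, log Q = n(E° − E)/0.0592 = 6·(+0.46 − (+0.481))/0.0592 = −2.128.
For 3 Co²⁺(aq) + 2 Cr(s) → 3 Co(s) + 2 Cr³⁺(aq), the reaction quotient is Q = [Cr³⁺(aq)]^2 / [Co²⁺(aq)]^3.
Solving for the unknown gives log [Co²⁺(aq)] = −0.130, so [Co²⁺(aq)] ≈ 0.74 M.

0.74 M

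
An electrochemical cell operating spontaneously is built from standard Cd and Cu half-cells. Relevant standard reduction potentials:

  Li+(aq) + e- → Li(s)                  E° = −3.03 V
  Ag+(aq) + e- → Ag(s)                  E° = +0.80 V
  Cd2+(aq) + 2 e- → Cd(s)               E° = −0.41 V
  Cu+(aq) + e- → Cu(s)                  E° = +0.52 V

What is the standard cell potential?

+0.93 V

Of the two couples in this cell, the one with the more positive reduction potential is reduced at the cathode: here that is Cu⁺/Cu (+0.52 V); Cd²⁺/Cd (−0.41 V) is the anode.
E°cell = E°(cathode) − E°(anode) = +0.52 − (−0.41) = +0.93 V.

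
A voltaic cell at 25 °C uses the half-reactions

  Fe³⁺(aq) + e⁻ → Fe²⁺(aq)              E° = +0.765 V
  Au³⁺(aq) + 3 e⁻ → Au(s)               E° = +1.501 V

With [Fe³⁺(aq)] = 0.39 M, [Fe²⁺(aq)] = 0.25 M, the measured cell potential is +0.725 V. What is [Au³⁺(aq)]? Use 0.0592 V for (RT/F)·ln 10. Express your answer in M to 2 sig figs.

1.1 M

Au³⁺/Au is the cathode (higher E°); E°cell = +1.501 − (+0.765) = +0.736 V with n = 3.
Since E = E° − (0.0592/n)·log Q, log Q = n(E° − E)/0.0592 = 0.557.
Balancing electrons gives Au³⁺(aq) + 3 Fe²⁺(aq) → Au(s) + 3 Fe³⁺(aq); thus Q = [Fe³⁺(aq)]^3 / ([Au³⁺(aq)]·[Fe²⁺(aq)]^3).
Substituting the known concentrations and solving, log [Au³⁺(aq)] = 0.022 and [Au³⁺(aq)] = 1.1 M.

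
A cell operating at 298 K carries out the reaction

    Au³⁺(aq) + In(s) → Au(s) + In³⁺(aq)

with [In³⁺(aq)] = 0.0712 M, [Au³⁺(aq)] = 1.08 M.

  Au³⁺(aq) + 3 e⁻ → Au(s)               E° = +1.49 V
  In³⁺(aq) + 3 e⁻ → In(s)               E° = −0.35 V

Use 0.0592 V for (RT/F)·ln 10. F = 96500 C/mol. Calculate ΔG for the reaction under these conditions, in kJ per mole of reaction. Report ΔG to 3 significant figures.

The standard cell potential is +1.49 − (−0.35) = +1.84 V, with n = 3 electrons in the balanced equation.
Q = [In³⁺(aq)] / [Au³⁺(aq)] = 0.0659, so log Q = −1.181 and E = +1.84 − (0.0592/3)(−1.181) = +1.8633 V.
Then ΔG = −nFE = −3 × 96500 × +1.8633 J/mol = −539 kJ/mol.

−539 kJ/mol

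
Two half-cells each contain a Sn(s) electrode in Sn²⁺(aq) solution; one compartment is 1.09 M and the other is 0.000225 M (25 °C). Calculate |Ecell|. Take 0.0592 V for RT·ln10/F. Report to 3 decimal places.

0.109 V

For a concentration cell E°cell = 0, since both electrodes use the same couple.
The compartment with the higher Sn²⁺(aq) concentration (1.09 M) acts as the cathode; ions are reduced there and produced at the dilute (0.000225 M) anode.
With n = 2, Ecell = −(0.0592/2)·log([dilute]/[conc]) = −(0.0592/2)·log(0.000225/1.09) = +0.109 V.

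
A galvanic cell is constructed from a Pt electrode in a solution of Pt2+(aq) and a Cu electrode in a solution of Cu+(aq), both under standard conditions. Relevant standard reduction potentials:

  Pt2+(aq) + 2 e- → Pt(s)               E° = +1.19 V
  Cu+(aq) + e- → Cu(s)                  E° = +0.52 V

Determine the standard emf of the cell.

Of the two couples in this cell, the one with the more positive reduction potential is reduced at the cathode: here that is Pt²⁺/Pt (+1.19 V); Cu⁺/Cu (+0.52 V) is the anode.
E°cell = E°(cathode) − E°(anode) = +1.19 − (+0.52) = +0.67 V.

+0.67 V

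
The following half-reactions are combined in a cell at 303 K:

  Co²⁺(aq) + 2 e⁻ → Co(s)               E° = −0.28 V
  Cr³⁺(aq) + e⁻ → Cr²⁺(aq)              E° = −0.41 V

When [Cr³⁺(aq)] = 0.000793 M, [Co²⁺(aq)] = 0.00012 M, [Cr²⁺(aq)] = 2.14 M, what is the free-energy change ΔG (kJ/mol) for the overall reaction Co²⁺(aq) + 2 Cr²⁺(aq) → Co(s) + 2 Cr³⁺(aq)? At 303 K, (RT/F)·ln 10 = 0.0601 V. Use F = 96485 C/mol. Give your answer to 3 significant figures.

With Co²⁺/Co reduced at the cathode, E°cell = −0.28 − (−0.41) = +0.13 V and n = 2.
Here Q = [Cr³⁺(aq)]^2 / ([Co²⁺(aq)]·[Cr²⁺(aq)]^2) = 0.00114 (log Q = −2.941), giving E = +0.13 − (0.0601/2)·(−2.941) = +0.2184 V.
ΔG = −nFE = −(2)(96485)(+0.2184) J/mol = −42.1 kJ/mol.

−42.1 kJ/mol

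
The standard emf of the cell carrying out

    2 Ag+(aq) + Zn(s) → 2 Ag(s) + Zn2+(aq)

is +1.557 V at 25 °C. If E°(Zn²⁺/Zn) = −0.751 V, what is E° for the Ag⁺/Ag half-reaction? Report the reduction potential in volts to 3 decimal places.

In the reaction as written the Ag⁺/Ag couple is reduced (cathode) and Zn²⁺/Zn is oxidized (anode), so E°cell = E°(Ag⁺/Ag) − E°(Zn²⁺/Zn).
E°(Ag⁺/Ag) = E°cell + E°(anode) = +1.557 + (−0.751) = +0.806 V.

+0.806 V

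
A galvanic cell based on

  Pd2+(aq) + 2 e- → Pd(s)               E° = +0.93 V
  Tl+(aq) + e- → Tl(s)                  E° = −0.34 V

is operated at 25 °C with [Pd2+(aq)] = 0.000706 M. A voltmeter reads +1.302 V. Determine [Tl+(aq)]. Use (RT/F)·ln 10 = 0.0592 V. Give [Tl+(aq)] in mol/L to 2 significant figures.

0.0077 M

The Pd²⁺/Pd couple has the larger reduction potential, so it is the cathode: E°cell = +0.93 − (−0.34) = +1.27 V and n = 2.
Since E = E° − (0.0592/n)·log Q, log Q = n(E° − E)/0.0592 = −1.081.
For Pd2+(aq) + 2 Tl(s) → Pd(s) + 2 Tl+(aq), the reaction quotient is Q = [Tl+(aq)]^2 / [Pd2+(aq)].
Isolating [Tl+(aq)] in Q = 10^{−1.081} yields log [Tl+(aq)] = −2.116, i.e. 0.0077 M.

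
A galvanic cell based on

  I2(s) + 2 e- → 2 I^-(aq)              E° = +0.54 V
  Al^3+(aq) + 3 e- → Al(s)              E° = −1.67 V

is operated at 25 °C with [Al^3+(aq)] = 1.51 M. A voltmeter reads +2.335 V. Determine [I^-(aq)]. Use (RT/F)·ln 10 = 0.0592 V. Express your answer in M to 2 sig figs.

0.0067 M

With I₂/I⁻ at the cathode and Al³⁺/Al at the anode, E°cell = +0.54 − (−1.67) = +2.21 V (n = 6).
From the Nernst equation, log Q = n(E° − E)/0.0592 = 6·(+2.21 − (+2.335))/0.0592 = −12.669.
For 3 I2(s) + 2 Al(s) → 6 I^-(aq) + 2 Al^3+(aq), the reaction quotient is Q = [I^-(aq)]^6·[Al^3+(aq)]^2.
Solving for the unknown gives log [I^-(aq)] = −2.171, so [I^-(aq)] ≈ 0.0067 M.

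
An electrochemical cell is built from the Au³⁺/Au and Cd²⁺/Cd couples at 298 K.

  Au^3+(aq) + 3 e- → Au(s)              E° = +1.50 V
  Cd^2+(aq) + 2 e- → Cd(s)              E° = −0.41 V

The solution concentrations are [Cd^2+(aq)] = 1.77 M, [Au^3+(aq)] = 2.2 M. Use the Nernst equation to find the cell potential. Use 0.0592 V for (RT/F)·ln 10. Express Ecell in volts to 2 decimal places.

Since E°(Au³⁺/Au) > E°(Cd²⁺/Cd), Au³⁺/Au serves as the cathode.
E°cell = E°cat − E°an = +1.50 − (−0.41) = +1.91 V; n = 6.
The balanced reaction is 2 Au^3+(aq) + 3 Cd(s) → 2 Au(s) + 3 Cd^2+(aq), so Q = [Cd^2+(aq)]^3 / [Au^3+(aq)]^2 = 1.15 and log Q = 0.059.
Applying E = E° − (RT ln10/nF)·log Q gives +1.91 − (0.0592/6)(0.059) = +1.91 V.

+1.91 V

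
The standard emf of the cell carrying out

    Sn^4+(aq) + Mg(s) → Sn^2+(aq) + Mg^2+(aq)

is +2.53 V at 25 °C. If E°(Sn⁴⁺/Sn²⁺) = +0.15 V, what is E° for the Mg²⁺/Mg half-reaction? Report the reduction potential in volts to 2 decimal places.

In the reaction as written the Sn⁴⁺/Sn²⁺ couple is reduced (cathode) and Mg²⁺/Mg is oxidized (anode), so E°cell = E°(Sn⁴⁺/Sn²⁺) − E°(Mg²⁺/Mg).
E°(Mg²⁺/Mg) = E°(cathode) − E°cell = +0.15 − (+2.53) = −2.38 V.

−2.38 V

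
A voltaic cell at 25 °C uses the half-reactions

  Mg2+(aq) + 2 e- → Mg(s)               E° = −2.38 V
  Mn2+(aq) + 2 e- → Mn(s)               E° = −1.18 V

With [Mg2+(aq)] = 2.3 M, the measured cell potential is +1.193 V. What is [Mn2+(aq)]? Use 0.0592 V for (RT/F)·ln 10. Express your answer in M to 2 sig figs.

The Mn²⁺/Mn couple has the larger reduction potential, so it is the cathode: E°cell = −1.18 − (−2.38) = +1.20 V and n = 2.
Rearranging E = E° − (0.0592/n)·log Q gives log Q = 2(+1.20 − (+1.193))/0.0592 = 0.236.
For Mn2+(aq) + Mg(s) → Mn(s) + Mg2+(aq), the reaction quotient is Q = [Mg2+(aq)] / [Mn2+(aq)].
Isolating [Mn2+(aq)] in Q = 10^{0.236} yields log [Mn2+(aq)] = 0.126, i.e. 1.3 M.

1.3 M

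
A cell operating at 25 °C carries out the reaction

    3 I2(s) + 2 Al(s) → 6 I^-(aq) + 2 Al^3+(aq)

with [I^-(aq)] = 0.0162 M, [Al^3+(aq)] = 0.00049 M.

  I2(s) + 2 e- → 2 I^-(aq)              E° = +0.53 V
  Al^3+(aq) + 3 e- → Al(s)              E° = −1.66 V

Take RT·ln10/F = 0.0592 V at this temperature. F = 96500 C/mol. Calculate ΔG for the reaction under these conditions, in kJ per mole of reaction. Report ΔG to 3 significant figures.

−1370 kJ/mol

E°cell = +0.53 − (−1.66) = +2.19 V; the balanced reaction transfers n = 6 electrons.
Here Q = [I^-(aq)]^6·[Al^3+(aq)]^2 = 4.34×10^−18 (log Q = −17.363), giving E = +2.19 − (0.0592/6)·(−17.363) = +2.3613 V.
Then ΔG = −nFE = −6 × 96500 × +2.3613 J/mol = −1370 kJ/mol.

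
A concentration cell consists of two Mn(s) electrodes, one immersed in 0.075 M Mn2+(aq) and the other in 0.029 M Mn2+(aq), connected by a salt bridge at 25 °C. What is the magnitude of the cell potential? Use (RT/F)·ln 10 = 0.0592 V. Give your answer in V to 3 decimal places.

0.012 V

For a concentration cell E°cell = 0, since both electrodes use the same couple.
The compartment with the higher Mn2+(aq) concentration (0.075 M) acts as the cathode; ions are reduced there and produced at the dilute (0.029 M) anode.
With n = 2, Ecell = −(0.0592/2)·log([dilute]/[conc]) = −(0.0592/2)·log(0.029/0.075) = +0.012 V.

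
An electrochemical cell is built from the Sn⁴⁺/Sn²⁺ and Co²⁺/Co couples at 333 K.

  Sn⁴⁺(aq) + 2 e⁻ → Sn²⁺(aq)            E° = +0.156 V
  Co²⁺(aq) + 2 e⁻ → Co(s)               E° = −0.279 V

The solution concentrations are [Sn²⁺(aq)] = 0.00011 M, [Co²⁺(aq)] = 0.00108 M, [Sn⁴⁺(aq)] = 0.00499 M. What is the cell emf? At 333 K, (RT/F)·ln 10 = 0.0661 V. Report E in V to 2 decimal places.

+0.59 V

The Sn⁴⁺/Sn²⁺ couple has the more positive E°, so it is the cathode; Co²⁺/Co is the anode.
The standard potential is +0.156 − (−0.279) = +0.435 V and the balanced reaction transfers n = 2 electrons.
For the overall reaction Sn⁴⁺(aq) + Co(s) → Sn²⁺(aq) + Co²⁺(aq), Q = ([Sn²⁺(aq)]·[Co²⁺(aq)]) / [Sn⁴⁺(aq)] = 2.38×10^−5, giving log Q = −4.623.
By the Nernst equation, E = +0.435 − (0.0661/2)·(−4.623) = +0.59 V.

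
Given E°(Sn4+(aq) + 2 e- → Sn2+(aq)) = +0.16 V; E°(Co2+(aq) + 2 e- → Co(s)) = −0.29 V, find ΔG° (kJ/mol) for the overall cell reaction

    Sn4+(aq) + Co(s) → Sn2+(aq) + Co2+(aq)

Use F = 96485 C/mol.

In the reaction as written Sn4+(aq) is reduced, so the Sn⁴⁺/Sn²⁺ couple is the cathode and Co²⁺/Co is the anode.
E°cell = +0.16 − (−0.29) = +0.45 V; balancing electrons gives n = 2.
ΔG° = −nFE°cell = −(2)(96485)(+0.45) J/mol = −86.8 kJ/mol.

−86.8 kJ/mol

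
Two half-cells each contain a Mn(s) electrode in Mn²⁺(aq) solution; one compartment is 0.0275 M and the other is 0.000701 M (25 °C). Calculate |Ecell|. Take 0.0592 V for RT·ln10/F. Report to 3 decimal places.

0.047 V

For a concentration cell E°cell = 0, since both electrodes use the same couple.
The compartment with the higher Mn²⁺(aq) concentration (0.0275 M) acts as the cathode; ions are reduced there and produced at the dilute (0.000701 M) anode.
With n = 2, Ecell = −(0.0592/2)·log([dilute]/[conc]) = −(0.0592/2)·log(0.000701/0.0275) = +0.047 V.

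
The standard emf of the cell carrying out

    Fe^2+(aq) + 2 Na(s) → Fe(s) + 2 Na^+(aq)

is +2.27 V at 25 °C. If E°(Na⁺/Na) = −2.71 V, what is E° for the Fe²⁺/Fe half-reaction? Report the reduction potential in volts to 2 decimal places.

−0.44 V

In the reaction as written the Fe²⁺/Fe couple is reduced (cathode) and Na⁺/Na is oxidized (anode), so E°cell = E°(Fe²⁺/Fe) − E°(Na⁺/Na).
E°(Fe²⁺/Fe) = E°cell + E°(anode) = +2.27 + (−2.71) = −0.44 V.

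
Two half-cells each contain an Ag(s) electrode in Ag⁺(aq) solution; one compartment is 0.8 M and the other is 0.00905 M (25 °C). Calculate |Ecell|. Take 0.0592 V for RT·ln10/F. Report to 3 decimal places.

For a concentration cell E°cell = 0, since both electrodes use the same couple.
The compartment with the higher Ag⁺(aq) concentration (0.8 M) acts as the cathode; ions are reduced there and produced at the dilute (0.00905 M) anode.
With n = 1, Ecell = −(0.0592/1)·log([dilute]/[conc]) = −(0.0592/1)·log(0.00905/0.8) = +0.115 V.

0.115 V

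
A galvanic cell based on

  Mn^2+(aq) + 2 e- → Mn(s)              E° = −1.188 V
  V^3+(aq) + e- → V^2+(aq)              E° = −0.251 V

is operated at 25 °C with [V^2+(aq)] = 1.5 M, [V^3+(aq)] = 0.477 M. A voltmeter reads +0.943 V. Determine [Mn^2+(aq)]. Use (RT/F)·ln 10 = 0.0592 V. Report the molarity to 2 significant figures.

0.063 M

V³⁺/V²⁺ is the cathode (higher E°); E°cell = −0.251 − (−1.188) = +0.937 V with n = 2.
Rearranging E = E° − (0.0592/n)·log Q gives log Q = 2(+0.937 − (+0.943))/0.0592 = −0.203.
For 2 V^3+(aq) + Mn(s) → 2 V^2+(aq) + Mn^2+(aq), the reaction quotient is Q = ([V^2+(aq)]^2·[Mn^2+(aq)]) / [V^3+(aq)]^2.
Substituting the known concentrations and solving, log [Mn^2+(aq)] = −1.198 and [Mn^2+(aq)] = 0.063 M.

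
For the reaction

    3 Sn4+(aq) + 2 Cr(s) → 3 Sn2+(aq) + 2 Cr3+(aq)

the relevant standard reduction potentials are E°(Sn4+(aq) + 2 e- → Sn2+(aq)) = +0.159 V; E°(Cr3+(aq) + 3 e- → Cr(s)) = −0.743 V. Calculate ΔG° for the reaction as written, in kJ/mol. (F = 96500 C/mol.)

In the reaction as written Sn4+(aq) is reduced, so the Sn⁴⁺/Sn²⁺ couple is the cathode and Cr³⁺/Cr is the anode.
E°cell = +0.159 − (−0.743) = +0.902 V; balancing electrons gives n = 6.
ΔG° = −nFE°cell = −(6)(96500)(+0.902) J/mol = −522 kJ/mol.

−522 kJ/mol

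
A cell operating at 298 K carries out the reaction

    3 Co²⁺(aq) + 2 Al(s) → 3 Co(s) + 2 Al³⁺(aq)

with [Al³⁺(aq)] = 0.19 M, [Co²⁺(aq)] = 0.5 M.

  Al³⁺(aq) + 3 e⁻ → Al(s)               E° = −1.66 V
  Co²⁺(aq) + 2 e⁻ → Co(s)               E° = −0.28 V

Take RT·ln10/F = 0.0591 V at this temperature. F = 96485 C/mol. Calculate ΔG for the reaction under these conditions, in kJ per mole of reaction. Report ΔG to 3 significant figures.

−802 kJ/mol

E°cell = −0.28 − (−1.66) = +1.38 V; the balanced reaction transfers n = 6 electrons.
Here Q = [Al³⁺(aq)]^2 / [Co²⁺(aq)]^3 = 0.289 (log Q = −0.539), giving E = +1.38 − (0.0591/6)·(−0.539) = +1.3853 V.
Finally ΔG = −nFE = −(6)(96485 C/mol)(+1.3853 V) = −802 kJ/mol.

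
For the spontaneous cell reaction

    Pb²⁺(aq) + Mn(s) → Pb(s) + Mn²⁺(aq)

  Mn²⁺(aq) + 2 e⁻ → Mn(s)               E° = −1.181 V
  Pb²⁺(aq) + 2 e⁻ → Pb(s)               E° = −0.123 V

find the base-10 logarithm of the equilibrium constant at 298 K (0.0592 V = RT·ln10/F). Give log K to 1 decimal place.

log K = 35.7

The Pb²⁺/Pb couple is reduced (cathode); E°cell = −0.123 − (−1.181) = +1.058 V with n = 2.
At equilibrium E = 0, so log K = nE°cell / 0.0592 = (2)(+1.058) / 0.0592 = 35.7.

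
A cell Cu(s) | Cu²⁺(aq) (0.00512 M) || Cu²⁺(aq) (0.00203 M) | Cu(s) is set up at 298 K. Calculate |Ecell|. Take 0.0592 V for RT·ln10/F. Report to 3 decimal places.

0.012 V

For a concentration cell E°cell = 0, since both electrodes use the same couple.
The compartment with the higher Cu²⁺(aq) concentration (0.00512 M) acts as the cathode; ions are reduced there and produced at the dilute (0.00203 M) anode.
With n = 2, Ecell = −(0.0592/2)·log([dilute]/[conc]) = −(0.0592/2)·log(0.00203/0.00512) = +0.012 V.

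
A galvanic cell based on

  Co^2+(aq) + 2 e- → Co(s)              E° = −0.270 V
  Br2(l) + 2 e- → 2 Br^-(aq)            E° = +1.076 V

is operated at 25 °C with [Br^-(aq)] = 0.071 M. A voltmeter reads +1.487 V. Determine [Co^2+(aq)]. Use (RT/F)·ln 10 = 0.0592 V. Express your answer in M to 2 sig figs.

With Br₂/Br⁻ at the cathode and Co²⁺/Co at the anode, E°cell = +1.076 − (−0.270) = +1.346 V (n = 2).
From the Nernst equation, log Q = n(E° − E)/0.0592 = 2·(+1.346 − (+1.487))/0.0592 = −4.764.
The balanced reaction is Br2(l) + Co(s) → 2 Br^-(aq) + Co^2+(aq), so Q = [Br^-(aq)]^2·[Co^2+(aq)].
Solving for the unknown gives log [Co^2+(aq)] = −2.467, so [Co^2+(aq)] ≈ 0.0034 M.

0.0034 M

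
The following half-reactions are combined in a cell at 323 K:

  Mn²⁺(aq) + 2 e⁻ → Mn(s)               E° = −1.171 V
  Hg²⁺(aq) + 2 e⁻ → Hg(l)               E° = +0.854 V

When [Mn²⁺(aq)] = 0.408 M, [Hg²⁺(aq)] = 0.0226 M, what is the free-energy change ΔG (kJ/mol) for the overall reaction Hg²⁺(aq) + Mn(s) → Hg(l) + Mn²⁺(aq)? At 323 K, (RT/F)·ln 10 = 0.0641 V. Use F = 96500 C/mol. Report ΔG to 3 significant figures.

−383 kJ/mol

The standard cell potential is +0.854 − (−1.171) = +2.025 V, with n = 2 electrons in the balanced equation.
Q = [Mn²⁺(aq)] / [Hg²⁺(aq)] = 18.1, so log Q = 1.257 and E = +2.025 − (0.0641/2)(1.257) = +1.9847 V.
ΔG = −nFE = −(2)(96500)(+1.9847) J/mol = −383 kJ/mol.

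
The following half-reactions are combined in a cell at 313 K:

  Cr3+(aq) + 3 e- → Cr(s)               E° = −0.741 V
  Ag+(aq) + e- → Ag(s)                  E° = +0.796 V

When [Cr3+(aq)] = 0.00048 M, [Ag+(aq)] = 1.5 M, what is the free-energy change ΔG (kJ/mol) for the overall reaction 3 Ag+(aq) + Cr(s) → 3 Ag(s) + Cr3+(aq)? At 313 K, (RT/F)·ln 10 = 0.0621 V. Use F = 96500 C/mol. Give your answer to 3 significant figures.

−468 kJ/mol

The standard cell potential is +0.796 − (−0.741) = +1.537 V, with n = 3 electrons in the balanced equation.
The reaction quotient is [Cr3+(aq)] / [Ag+(aq)]^3 = 0.000142; by Nernst, E = +1.537 − (0.0621/3)(−3.847) = +1.6166 V.
ΔG = −nFE = −(3)(96500)(+1.6166) J/mol = −468 kJ/mol.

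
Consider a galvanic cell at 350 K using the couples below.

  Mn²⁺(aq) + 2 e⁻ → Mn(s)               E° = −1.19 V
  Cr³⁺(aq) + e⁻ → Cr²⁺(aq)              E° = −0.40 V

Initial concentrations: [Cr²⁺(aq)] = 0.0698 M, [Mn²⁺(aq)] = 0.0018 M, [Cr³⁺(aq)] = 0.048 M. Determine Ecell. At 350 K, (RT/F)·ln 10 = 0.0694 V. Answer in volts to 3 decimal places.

Cr³⁺/Cr²⁺ is reduced (cathode, E° = −0.40 V) and Mn²⁺/Mn is oxidized (anode).
E°cell = −0.40 − (−1.19) = +0.79 V, with n = 2 electrons transferred.
For the overall reaction 2 Cr³⁺(aq) + Mn(s) → 2 Cr²⁺(aq) + Mn²⁺(aq), Q = ([Cr²⁺(aq)]^2·[Mn²⁺(aq)]) / [Cr³⁺(aq)]^2 = 0.00381, giving log Q = −2.419.
Applying E = E° − (RT ln10/nF)·log Q gives +0.79 − (0.0694/2)(−2.419) = +0.874 V.

+0.874 V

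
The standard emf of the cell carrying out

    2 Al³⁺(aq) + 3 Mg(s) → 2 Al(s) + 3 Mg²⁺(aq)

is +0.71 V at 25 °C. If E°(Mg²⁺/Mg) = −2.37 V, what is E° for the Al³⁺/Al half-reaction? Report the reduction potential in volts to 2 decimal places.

−1.66 V

In the reaction as written the Al³⁺/Al couple is reduced (cathode) and Mg²⁺/Mg is oxidized (anode), so E°cell = E°(Al³⁺/Al) − E°(Mg²⁺/Mg).
E°(Al³⁺/Al) = E°cell + E°(anode) = +0.71 + (−2.37) = −1.66 V.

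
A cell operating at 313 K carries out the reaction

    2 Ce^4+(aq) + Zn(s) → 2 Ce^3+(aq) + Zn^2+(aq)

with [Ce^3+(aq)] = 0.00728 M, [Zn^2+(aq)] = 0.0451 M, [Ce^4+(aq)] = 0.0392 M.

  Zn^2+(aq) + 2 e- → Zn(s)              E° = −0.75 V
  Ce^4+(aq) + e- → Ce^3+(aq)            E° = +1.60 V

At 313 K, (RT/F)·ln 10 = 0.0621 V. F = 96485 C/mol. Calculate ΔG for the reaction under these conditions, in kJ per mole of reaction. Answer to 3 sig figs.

−470 kJ/mol

The standard cell potential is +1.60 − (−0.75) = +2.35 V, with n = 2 electrons in the balanced equation.
Q = ([Ce^3+(aq)]^2·[Zn^2+(aq)]) / [Ce^4+(aq)]^2 = 0.00156, so log Q = −2.808 and E = +2.35 − (0.0621/2)(−2.808) = +2.4372 V.
Then ΔG = −nFE = −2 × 96485 × +2.4372 J/mol = −470 kJ/mol.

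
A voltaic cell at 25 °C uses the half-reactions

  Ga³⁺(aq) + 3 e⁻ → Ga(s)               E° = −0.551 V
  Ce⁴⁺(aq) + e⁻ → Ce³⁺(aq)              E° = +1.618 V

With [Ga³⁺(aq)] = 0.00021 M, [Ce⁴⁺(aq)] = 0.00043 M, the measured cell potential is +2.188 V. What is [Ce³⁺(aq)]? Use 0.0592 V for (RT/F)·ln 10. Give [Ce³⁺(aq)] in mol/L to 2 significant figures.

0.0035 M

The Ce⁴⁺/Ce³⁺ couple has the larger reduction potential, so it is the cathode: E°cell = +1.618 − (−0.551) = +2.169 V and n = 3.
Rearranging E = E° − (0.0592/n)·log Q gives log Q = 3(+2.169 − (+2.188))/0.0592 = −0.963.
Balancing electrons gives 3 Ce⁴⁺(aq) + Ga(s) → 3 Ce³⁺(aq) + Ga³⁺(aq); thus Q = ([Ce³⁺(aq)]^3·[Ga³⁺(aq)]) / [Ce⁴⁺(aq)]^3.
Solving for the unknown gives log [Ce³⁺(aq)] = −2.462, so [Ce³⁺(aq)] ≈ 0.0035 M.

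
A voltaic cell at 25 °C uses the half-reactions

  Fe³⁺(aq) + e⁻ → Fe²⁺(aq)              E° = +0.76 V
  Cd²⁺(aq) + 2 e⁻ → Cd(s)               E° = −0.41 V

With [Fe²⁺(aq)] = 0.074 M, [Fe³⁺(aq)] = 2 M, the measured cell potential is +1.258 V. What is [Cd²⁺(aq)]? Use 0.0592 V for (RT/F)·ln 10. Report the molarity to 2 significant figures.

0.78 M

With Fe³⁺/Fe²⁺ at the cathode and Cd²⁺/Cd at the anode, E°cell = +0.76 − (−0.41) = +1.17 V (n = 2).
From the Nernst equation, log Q = n(E° − E)/0.0592 = 2·(+1.17 − (+1.258))/0.0592 = −2.973.
Balancing electrons gives 2 Fe³⁺(aq) + Cd(s) → 2 Fe²⁺(aq) + Cd²⁺(aq); thus Q = ([Fe²⁺(aq)]^2·[Cd²⁺(aq)]) / [Fe³⁺(aq)]^2.
Solving for the unknown gives log [Cd²⁺(aq)] = −0.109, so [Cd²⁺(aq)] ≈ 0.78 M.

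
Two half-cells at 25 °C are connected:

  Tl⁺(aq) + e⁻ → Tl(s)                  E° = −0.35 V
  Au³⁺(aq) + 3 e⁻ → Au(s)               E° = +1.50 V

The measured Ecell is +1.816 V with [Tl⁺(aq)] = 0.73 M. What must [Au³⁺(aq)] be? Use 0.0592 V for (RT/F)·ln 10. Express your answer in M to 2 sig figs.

With Au³⁺/Au at the cathode and Tl⁺/Tl at the anode, E°cell = +1.50 − (−0.35) = +1.85 V (n = 3).
From the Nernst equation, log Q = n(E° − E)/0.0592 = 3·(+1.85 − (+1.816))/0.0592 = 1.723.
For Au³⁺(aq) + 3 Tl(s) → Au(s) + 3 Tl⁺(aq), the reaction quotient is Q = [Tl⁺(aq)]^3 / [Au³⁺(aq)].
Substituting the known concentrations and solving, log [Au³⁺(aq)] = −2.133 and [Au³⁺(aq)] = 0.0074 M.

0.0074 M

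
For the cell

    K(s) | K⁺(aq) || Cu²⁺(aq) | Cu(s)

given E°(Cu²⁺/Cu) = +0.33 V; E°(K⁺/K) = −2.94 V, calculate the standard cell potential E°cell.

+3.27 V

By convention the left-hand electrode in cell notation is the anode (oxidation) and the right-hand electrode is the cathode (reduction).
E°cell = E°(right) − E°(left) = +0.33 − (−2.94) = +3.27 V.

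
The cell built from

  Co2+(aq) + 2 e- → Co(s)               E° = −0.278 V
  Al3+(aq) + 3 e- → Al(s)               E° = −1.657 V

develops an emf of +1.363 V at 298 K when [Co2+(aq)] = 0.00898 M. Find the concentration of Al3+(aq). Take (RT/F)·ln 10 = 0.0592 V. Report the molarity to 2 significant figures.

Co²⁺/Co is the cathode (higher E°); E°cell = −0.278 − (−1.657) = +1.379 V with n = 6.
Rearranging E = E° − (0.0592/n)·log Q gives log Q = 6(+1.379 − (+1.363))/0.0592 = 1.622.
For 3 Co2+(aq) + 2 Al(s) → 3 Co(s) + 2 Al3+(aq), the reaction quotient is Q = [Al3+(aq)]^2 / [Co2+(aq)]^3.
Solving for the unknown gives log [Al3+(aq)] = −2.259, so [Al3+(aq)] ≈ 0.0055 M.

0.0055 M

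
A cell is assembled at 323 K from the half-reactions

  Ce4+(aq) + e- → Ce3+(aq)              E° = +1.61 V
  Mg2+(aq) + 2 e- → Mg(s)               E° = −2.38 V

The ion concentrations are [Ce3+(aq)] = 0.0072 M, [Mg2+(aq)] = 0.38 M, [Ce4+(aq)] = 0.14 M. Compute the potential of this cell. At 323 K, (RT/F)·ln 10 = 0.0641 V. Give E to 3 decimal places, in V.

Since E°(Ce⁴⁺/Ce³⁺) > E°(Mg²⁺/Mg), Ce⁴⁺/Ce³⁺ serves as the cathode.
The standard potential is +1.61 − (−2.38) = +3.99 V and the balanced reaction transfers n = 2 electrons.
For the overall reaction 2 Ce4+(aq) + Mg(s) → 2 Ce3+(aq) + Mg2+(aq), Q = ([Ce3+(aq)]^2·[Mg2+(aq)]) / [Ce4+(aq)]^2 = 0.00101, giving log Q = −2.998.
By the Nernst equation, E = +3.99 − (0.0641/2)·(−2.998) = +4.086 V.

+4.086 V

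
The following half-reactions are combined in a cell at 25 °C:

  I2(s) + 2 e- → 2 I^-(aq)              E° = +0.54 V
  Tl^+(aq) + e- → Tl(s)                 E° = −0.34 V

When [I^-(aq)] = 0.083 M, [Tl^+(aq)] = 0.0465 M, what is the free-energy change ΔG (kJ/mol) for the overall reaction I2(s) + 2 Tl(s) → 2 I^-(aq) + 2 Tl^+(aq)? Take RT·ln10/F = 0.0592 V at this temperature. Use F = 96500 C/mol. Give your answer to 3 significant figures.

−197 kJ/mol

The standard cell potential is +0.54 − (−0.34) = +0.88 V, with n = 2 electrons in the balanced equation.
Q = [I^-(aq)]^2·[Tl^+(aq)]^2 = 1.49×10^−5, so log Q = −4.827 and E = +0.88 − (0.0592/2)(−4.827) = +1.0229 V.
Then ΔG = −nFE = −2 × 96500 × +1.0229 J/mol = −197 kJ/mol.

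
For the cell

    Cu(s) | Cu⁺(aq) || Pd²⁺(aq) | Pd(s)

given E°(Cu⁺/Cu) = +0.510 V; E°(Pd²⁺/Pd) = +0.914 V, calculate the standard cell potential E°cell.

By convention the left-hand electrode in cell notation is the anode (oxidation) and the right-hand electrode is the cathode (reduction).
E°cell = E°(right) − E°(left) = +0.914 − (+0.510) = +0.404 V.

+0.404 V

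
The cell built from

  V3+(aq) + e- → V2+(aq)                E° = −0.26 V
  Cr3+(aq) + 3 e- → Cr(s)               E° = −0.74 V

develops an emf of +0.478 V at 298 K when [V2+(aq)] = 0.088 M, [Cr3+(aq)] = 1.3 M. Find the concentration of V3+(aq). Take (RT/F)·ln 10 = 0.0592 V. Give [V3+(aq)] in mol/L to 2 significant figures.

The V³⁺/V²⁺ couple has the larger reduction potential, so it is the cathode: E°cell = −0.26 − (−0.74) = +0.48 V and n = 3.
From the Nernst equation, log Q = n(E° − E)/0.0592 = 3·(+0.48 − (+0.478))/0.0592 = 0.101.
The balanced reaction is 3 V3+(aq) + Cr(s) → 3 V2+(aq) + Cr3+(aq), so Q = ([V2+(aq)]^3·[Cr3+(aq)]) / [V3+(aq)]^3.
Substituting the known concentrations and solving, log [V3+(aq)] = −1.051 and [V3+(aq)] = 0.089 M.

0.089 M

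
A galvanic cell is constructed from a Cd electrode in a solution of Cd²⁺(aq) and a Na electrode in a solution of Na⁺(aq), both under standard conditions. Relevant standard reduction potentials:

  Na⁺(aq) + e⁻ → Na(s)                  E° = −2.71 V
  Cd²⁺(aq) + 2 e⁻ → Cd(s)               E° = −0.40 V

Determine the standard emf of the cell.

+2.31 V

Of the two couples in this cell, the one with the more positive reduction potential is reduced at the cathode: here that is Cd²⁺/Cd (−0.40 V); Na⁺/Na (−2.71 V) is the anode.
E°cell = E°(cathode) − E°(anode) = −0.40 − (−2.71) = +2.31 V.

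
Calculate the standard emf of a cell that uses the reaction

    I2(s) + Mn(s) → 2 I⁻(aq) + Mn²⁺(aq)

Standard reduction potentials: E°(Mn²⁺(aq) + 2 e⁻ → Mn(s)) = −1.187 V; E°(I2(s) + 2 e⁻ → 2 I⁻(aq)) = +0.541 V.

I2(s) gains electrons, so the I₂/I⁻ couple is the cathode; the Mn²⁺/Mn couple is the anode.
E°cell = E°(cathode) − E°(anode) = +0.541 − (−1.187) = +1.728 V.

+1.728 V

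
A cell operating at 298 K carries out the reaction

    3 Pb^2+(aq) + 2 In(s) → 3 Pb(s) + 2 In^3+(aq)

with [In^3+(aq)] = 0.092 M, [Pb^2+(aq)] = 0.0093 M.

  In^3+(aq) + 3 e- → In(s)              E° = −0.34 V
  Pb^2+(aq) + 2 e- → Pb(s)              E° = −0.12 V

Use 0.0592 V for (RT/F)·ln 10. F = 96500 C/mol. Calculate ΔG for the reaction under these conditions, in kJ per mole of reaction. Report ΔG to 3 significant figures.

−104 kJ/mol

The standard cell potential is −0.12 − (−0.34) = +0.22 V, with n = 6 electrons in the balanced equation.
The reaction quotient is [In^3+(aq)]^2 / [Pb^2+(aq)]^3 = 1.05×10^4; by Nernst, E = +0.22 − (0.0592/6)(4.022) = +0.1803 V.
ΔG = −nFE = −(6)(96500)(+0.1803) J/mol = −104 kJ/mol.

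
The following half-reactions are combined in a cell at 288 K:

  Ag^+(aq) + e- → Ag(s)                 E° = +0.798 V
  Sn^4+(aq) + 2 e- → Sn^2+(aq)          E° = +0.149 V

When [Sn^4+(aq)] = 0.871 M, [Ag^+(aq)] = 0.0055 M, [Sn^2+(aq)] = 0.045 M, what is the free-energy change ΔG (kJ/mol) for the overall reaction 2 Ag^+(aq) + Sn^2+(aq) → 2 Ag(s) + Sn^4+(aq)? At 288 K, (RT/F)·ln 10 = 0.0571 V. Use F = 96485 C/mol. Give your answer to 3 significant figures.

−93.2 kJ/mol

With Ag⁺/Ag reduced at the cathode, E°cell = +0.798 − (+0.149) = +0.649 V and n = 2.
Here Q = [Sn^4+(aq)] / ([Ag^+(aq)]^2·[Sn^2+(aq)]) = 6.4×10^5 (log Q = 5.806), giving E = +0.649 − (0.0571/2)·(5.806) = +0.4832 V.
Finally ΔG = −nFE = −(2)(96485 C/mol)(+0.4832 V) = −93.2 kJ/mol.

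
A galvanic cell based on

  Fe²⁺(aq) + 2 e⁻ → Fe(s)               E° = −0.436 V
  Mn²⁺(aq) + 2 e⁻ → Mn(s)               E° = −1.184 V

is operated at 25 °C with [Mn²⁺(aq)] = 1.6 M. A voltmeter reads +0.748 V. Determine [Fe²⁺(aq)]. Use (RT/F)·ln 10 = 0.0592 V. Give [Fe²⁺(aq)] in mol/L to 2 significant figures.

Fe²⁺/Fe is the cathode (higher E°); E°cell = −0.436 − (−1.184) = +0.748 V with n = 2.
Rearranging E = E° − (0.0592/n)·log Q gives log Q = 2(+0.748 − (+0.748))/0.0592 = 0.000.
Balancing electrons gives Fe²⁺(aq) + Mn(s) → Fe(s) + Mn²⁺(aq); thus Q = [Mn²⁺(aq)] / [Fe²⁺(aq)].
Isolating [Fe²⁺(aq)] in Q = 10^{0.000} yields log [Fe²⁺(aq)] = 0.204, i.e. 1.6 M.

1.6 M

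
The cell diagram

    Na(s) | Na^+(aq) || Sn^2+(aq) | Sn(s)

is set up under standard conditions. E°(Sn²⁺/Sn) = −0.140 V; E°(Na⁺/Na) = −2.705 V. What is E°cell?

+2.565 V

By convention the left-hand electrode in cell notation is the anode (oxidation) and the right-hand electrode is the cathode (reduction).
E°cell = E°(right) − E°(left) = −0.140 − (−2.705) = +2.565 V.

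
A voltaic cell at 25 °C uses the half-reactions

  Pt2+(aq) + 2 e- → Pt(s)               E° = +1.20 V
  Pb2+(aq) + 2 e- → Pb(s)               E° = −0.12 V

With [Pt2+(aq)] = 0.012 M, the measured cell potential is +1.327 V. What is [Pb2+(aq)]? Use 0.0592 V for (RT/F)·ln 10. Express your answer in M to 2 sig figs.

Pt²⁺/Pt is the cathode (higher E°); E°cell = +1.20 − (−0.12) = +1.32 V with n = 2.
From the Nernst equation, log Q = n(E° − E)/0.0592 = 2·(+1.32 − (+1.327))/0.0592 = −0.236.
The balanced reaction is Pt2+(aq) + Pb(s) → Pt(s) + Pb2+(aq), so Q = [Pb2+(aq)] / [Pt2+(aq)].
Solving for the unknown gives log [Pb2+(aq)] = −2.157, so [Pb2+(aq)] ≈ 0.0070 M.

0.0070 M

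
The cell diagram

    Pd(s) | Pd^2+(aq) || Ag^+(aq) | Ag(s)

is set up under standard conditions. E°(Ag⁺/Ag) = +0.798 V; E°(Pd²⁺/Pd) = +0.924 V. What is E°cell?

−0.126 V

By convention the left-hand electrode in cell notation is the anode (oxidation) and the right-hand electrode is the cathode (reduction).
E°cell = E°(right) − E°(left) = +0.798 − (+0.924) = −0.126 V.
The negative sign shows that, as written, the cell would require an external voltage to drive the reaction.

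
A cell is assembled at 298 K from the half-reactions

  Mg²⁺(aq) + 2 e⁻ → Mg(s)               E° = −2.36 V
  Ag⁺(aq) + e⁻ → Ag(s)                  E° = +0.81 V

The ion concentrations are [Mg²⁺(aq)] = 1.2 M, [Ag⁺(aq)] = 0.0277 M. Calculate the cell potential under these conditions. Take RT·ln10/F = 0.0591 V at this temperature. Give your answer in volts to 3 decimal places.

+3.076 V

Ag⁺/Ag is reduced (cathode, E° = +0.81 V) and Mg²⁺/Mg is oxidized (anode).
E°cell = +0.81 − (−2.36) = +3.17 V, with n = 2 electrons transferred.
The balanced reaction is 2 Ag⁺(aq) + Mg(s) → 2 Ag(s) + Mg²⁺(aq), so Q = [Mg²⁺(aq)] / [Ag⁺(aq)]^2 = 1.56×10^3 and log Q = 3.194.
By the Nernst equation, E = +3.17 − (0.0591/2)·(3.194) = +3.076 V.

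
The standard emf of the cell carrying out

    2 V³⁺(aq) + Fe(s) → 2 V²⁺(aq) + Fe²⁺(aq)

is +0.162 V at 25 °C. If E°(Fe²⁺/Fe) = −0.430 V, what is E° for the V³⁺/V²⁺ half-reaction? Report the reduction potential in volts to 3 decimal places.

−0.268 V

In the reaction as written the V³⁺/V²⁺ couple is reduced (cathode) and Fe²⁺/Fe is oxidized (anode), so E°cell = E°(V³⁺/V²⁺) − E°(Fe²⁺/Fe).
E°(V³⁺/V²⁺) = E°cell + E°(anode) = +0.162 + (−0.430) = −0.268 V.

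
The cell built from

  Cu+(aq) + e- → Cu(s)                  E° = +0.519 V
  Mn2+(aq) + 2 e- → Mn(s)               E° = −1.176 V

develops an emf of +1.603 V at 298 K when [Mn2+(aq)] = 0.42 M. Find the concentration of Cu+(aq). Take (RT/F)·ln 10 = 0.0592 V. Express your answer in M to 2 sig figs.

0.018 M

Cu⁺/Cu is the cathode (higher E°); E°cell = +0.519 − (−1.176) = +1.695 V with n = 2.
Rearranging E = E° − (0.0592/n)·log Q gives log Q = 2(+1.695 − (+1.603))/0.0592 = 3.108.
The balanced reaction is 2 Cu+(aq) + Mn(s) → 2 Cu(s) + Mn2+(aq), so Q = [Mn2+(aq)] / [Cu+(aq)]^2.
Substituting the known concentrations and solving, log [Cu+(aq)] = −1.742 and [Cu+(aq)] = 0.018 M.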